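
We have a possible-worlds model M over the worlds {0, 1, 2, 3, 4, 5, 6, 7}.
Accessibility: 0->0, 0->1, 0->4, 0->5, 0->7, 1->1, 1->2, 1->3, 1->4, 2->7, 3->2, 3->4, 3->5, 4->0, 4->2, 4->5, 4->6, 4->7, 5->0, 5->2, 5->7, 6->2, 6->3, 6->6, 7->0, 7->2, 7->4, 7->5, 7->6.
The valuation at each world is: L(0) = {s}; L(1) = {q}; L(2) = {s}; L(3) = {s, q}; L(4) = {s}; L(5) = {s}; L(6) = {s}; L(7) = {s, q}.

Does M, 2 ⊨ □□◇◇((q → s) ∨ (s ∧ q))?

Yes

At 2: □□◇◇((q → s) ∨ (s ∧ q)) requires □◇◇((q → s) ∨ (s ∧ q)) at every successor {7}.
    At 7: □◇◇((q → s) ∨ (s ∧ q)) requires ◇◇((q → s) ∨ (s ∧ q)) at every successor {0, 2, 4, 5, 6}.
      At 0: ◇◇((q → s) ∨ (s ∧ q)) is true.
      At 2: ◇◇((q → s) ∨ (s ∧ q)) is true.
      At 4: ◇◇((q → s) ∨ (s ∧ q)) is true.
      At 5: ◇◇((q → s) ∨ (s ∧ q)) is true.
      At 6: ◇◇((q → s) ∨ (s ∧ q)) is true.
    So □◇◇((q → s) ∨ (s ∧ q)) is true at 7.
So □□◇◇((q → s) ∨ (s ∧ q)) is true at 2.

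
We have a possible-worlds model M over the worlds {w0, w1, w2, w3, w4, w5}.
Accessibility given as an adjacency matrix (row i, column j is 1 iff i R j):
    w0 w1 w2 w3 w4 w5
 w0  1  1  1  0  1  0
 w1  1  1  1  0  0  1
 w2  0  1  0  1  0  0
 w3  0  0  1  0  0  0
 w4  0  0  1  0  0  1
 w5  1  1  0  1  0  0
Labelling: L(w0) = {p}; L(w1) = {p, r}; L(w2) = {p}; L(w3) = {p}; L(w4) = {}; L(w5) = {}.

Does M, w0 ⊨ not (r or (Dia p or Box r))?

Recall that Box ψ holds at a world iff ψ holds at every accessible world, and Dia ψ holds iff ψ holds at some accessible world.
At w0: r or (Dia p or Box r) is true, so not (r or (Dia p or Box r)) is false.
  At w0: r is false, Dia p or Box r is true, so r or (Dia p or Box r) is true.
    At w0: Dia p is true, Box r is false, so Dia p or Box r is true.
      At w0: Dia p requires p at some successor in {w0, w1, w2, w4}.
        p holds at w0, so Dia p is true at w0.
      At w0: Box r requires r at every successor {w0, w1, w2, w4}.
        r fails at w0, so Box r is false at w0.

No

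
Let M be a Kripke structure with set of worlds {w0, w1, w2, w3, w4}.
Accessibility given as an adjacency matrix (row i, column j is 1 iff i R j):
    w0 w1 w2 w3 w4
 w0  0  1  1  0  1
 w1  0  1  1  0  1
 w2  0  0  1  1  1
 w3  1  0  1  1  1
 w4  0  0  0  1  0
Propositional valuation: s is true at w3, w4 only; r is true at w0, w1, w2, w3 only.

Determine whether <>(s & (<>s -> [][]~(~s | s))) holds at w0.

No

At w0: <>(s & (<>s -> [][]~(~s | s))) requires s & (<>s -> [][]~(~s | s)) at some successor in {w1, w2, w4}.
  At w1: s & (<>s -> [][]~(~s | s)) is false.
  At w2: s & (<>s -> [][]~(~s | s)) is false.
  At w4: s & (<>s -> [][]~(~s | s)) is false.
So <>(s & (<>s -> [][]~(~s | s))) is false at w0.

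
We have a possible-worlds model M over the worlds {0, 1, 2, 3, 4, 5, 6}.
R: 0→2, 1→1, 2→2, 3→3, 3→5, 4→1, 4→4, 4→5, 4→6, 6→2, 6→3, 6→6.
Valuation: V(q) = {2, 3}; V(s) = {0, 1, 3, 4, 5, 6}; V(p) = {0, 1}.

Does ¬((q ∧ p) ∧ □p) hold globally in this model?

Yes

Let φ = ¬((q ∧ p) ∧ □p). Evaluate φ at each world:
  0 (successors {2}): φ is true.
  1 (successors {1}): φ is true.
  2 (successors {2}): φ is true.
  3 (successors {3, 5}): φ is true.
  4 (successors {1, 4, 5, 6}): φ is true.
  5 (successors ∅): φ is true.
  6 (successors {2, 3, 6}): φ is true.
For instance, at 6:
  At 6: (q ∧ p) ∧ □p is false, so ¬((q ∧ p) ∧ □p) is true.
    At 6: q ∧ p is false, □p is false, so (q ∧ p) ∧ □p is false.
      At 6: □p requires p at every successor {2, 3, 6}.
        p fails at 2, so □p is false at 6.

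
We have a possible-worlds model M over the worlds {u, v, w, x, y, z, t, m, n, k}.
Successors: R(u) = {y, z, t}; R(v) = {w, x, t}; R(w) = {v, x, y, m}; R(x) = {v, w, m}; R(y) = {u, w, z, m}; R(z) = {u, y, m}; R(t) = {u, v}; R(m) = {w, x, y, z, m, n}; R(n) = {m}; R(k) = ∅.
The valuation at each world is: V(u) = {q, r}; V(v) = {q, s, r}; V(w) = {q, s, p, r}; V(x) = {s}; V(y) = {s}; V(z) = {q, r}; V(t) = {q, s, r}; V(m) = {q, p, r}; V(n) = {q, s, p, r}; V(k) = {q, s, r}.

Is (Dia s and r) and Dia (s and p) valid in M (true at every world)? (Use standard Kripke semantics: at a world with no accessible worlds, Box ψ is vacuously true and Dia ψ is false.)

No

Recall that Dia ψ holds at a world iff ψ holds at some accessible world.
Let φ = (Dia s and r) and Dia (s and p). Evaluate φ at each world:
  u (successors {y, z, t}): φ is false.
  v (successors {w, x, t}): φ is true.
  w (successors {v, x, y, m}): φ is false.
  x (successors {v, w, m}): φ is false.
  y (successors {u, w, z, m}): φ is false.
  z (successors {u, y, m}): φ is false.
  t (successors {u, v}): φ is false.
  m (successors {w, x, y, z, m, n}): φ is true.
  n (successors {m}): φ is false.
  k (successors ∅): φ is false.
Detail at u (counterexample):
  At u: Dia s and r is true, Dia (s and p) is false, so (Dia s and r) and Dia (s and p) is false.
    At u: Dia s is true, r is true, so Dia s and r is true.
      At u: Dia s requires s at some successor in {y, z, t}.
        s holds at y, so Dia s is true at u.
    At u: Dia (s and p) requires s and p at some successor in {y, z, t}.
      At y: s and p is false.
      At z: s and p is false.
      At t: s and p is false.
    So Dia (s and p) is false at u.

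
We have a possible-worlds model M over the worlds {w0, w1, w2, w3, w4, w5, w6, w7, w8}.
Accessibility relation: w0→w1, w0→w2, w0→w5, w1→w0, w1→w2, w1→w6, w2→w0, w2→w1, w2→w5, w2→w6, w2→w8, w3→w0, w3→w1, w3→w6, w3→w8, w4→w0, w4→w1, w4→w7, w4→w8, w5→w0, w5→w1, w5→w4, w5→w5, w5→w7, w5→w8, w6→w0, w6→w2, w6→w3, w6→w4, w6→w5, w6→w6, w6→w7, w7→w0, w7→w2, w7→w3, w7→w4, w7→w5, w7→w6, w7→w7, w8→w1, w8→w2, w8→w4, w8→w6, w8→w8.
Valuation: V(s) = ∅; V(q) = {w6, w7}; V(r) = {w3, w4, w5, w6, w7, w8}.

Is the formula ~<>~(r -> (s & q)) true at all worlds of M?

Recall that <>ψ holds at a world iff ψ holds at some accessible world.
Let φ = ~<>~(r -> (s & q)). Evaluate φ at each world:
  w0 (successors {w1, w2, w5}): φ is false.
  w1 (successors {w0, w2, w6}): φ is false.
  w2 (successors {w0, w1, w5, w6, w8}): φ is false.
  w3 (successors {w0, w1, w6, w8}): φ is false.
  w4 (successors {w0, w1, w7, w8}): φ is false.
  w5 (successors {w0, w1, w4, w5, w7, w8}): φ is false.
  w6 (successors {w0, w2, w3, w4, w5, w6, w7}): φ is false.
  w7 (successors {w0, w2, w3, w4, w5, w6, w7}): φ is false.
  w8 (successors {w1, w2, w4, w6, w8}): φ is false.
Detail at w0 (counterexample):
  At w0: <>~(r -> (s & q)) is true, so ~<>~(r -> (s & q)) is false.
    At w0: <>~(r -> (s & q)) requires ~(r -> (s & q)) at some successor in {w1, w2, w5}.
      ~(r -> (s & q)) holds at w5, so <>~(r -> (s & q)) is true at w0.

No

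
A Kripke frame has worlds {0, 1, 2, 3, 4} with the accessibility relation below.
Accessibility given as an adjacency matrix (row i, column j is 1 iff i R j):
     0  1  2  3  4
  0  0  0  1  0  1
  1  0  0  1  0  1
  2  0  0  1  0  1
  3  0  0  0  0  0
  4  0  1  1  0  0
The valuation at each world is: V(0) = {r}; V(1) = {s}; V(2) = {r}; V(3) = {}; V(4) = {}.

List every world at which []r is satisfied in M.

Let φ = []r. Evaluate φ at each world:
  0 (successors {2, 4}): φ is false.
  1 (successors {2, 4}): φ is false.
  2 (successors {2, 4}): φ is false.
  3 (successors ∅): φ is true.
  4 (successors {1, 2}): φ is false.
For instance, at 2:
  At 2: []r requires r at every successor {2, 4}.
    r fails at 4, so []r is false at 2.
Satisfying worlds: {3}

3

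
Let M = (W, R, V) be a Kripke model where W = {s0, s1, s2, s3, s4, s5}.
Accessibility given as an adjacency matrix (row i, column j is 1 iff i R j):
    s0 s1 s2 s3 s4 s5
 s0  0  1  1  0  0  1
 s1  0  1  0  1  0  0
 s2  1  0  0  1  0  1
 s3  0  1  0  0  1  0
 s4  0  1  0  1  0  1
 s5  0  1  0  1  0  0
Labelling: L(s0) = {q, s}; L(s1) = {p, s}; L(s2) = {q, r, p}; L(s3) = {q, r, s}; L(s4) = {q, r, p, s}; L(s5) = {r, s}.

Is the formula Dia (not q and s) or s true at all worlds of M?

Yes

Let φ = Dia (not q and s) or s. Evaluate φ at each world:
  s0 (successors {s1, s2, s5}): φ is true.
  s1 (successors {s1, s3}): φ is true.
  s2 (successors {s0, s3, s5}): φ is true.
  s3 (successors {s1, s4}): φ is true.
  s4 (successors {s1, s3, s5}): φ is true.
  s5 (successors {s1, s3}): φ is true.
For instance, at s4:
  At s4: Dia (not q and s) is true, s is true, so Dia (not q and s) or s is true.
    At s4: Dia (not q and s) requires not q and s at some successor in {s1, s3, s5}.
      not q and s holds at s1, so Dia (not q and s) is true at s4.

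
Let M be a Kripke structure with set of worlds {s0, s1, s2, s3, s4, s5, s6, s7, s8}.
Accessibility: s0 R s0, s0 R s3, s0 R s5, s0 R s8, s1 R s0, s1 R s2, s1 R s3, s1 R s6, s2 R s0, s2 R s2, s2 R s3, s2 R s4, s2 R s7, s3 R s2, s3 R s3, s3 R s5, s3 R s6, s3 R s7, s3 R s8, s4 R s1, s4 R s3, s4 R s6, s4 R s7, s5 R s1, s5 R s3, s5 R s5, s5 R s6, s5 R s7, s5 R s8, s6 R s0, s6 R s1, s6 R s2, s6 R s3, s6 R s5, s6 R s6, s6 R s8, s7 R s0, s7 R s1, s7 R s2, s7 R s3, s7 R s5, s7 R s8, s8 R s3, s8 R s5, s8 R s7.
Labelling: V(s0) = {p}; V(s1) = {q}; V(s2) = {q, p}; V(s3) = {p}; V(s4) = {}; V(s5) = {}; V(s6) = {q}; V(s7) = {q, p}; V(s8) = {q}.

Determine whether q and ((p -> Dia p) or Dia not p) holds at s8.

At s8: q is true, (p -> Dia p) or Dia not p is true, so q and ((p -> Dia p) or Dia not p) is true.
  At s8: p -> Dia p is true, Dia not p is true, so (p -> Dia p) or Dia not p is true.
    At s8: p is false, Dia p is true, so p -> Dia p is true.
      At s8: Dia p requires p at some successor in {s3, s5, s7}.
        p holds at s3, so Dia p is true at s8.
    At s8: Dia not p requires not p at some successor in {s3, s5, s7}.
      not p holds at s5, so Dia not p is true at s8.

Yes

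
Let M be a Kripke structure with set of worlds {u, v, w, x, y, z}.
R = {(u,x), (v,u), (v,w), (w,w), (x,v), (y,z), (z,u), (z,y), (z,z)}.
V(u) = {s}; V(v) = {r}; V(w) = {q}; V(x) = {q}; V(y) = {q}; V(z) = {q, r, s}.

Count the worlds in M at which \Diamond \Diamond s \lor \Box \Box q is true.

5

Let φ = \Diamond \Diamond s \lor \Box \Box q. Evaluate φ at each world:
  u (successors {x}): φ is false.
  v (successors {u, w}): φ is true.
  w (successors {w}): φ is true.
  x (successors {v}): φ is true.
  y (successors {z}): φ is true.
  z (successors {u, y, z}): φ is true.
For instance, at w:
  At w: \Diamond \Diamond s is false, \Box \Box q is true, so \Diamond \Diamond s \lor \Box \Box q is true.
    At w: \Diamond \Diamond s requires \Diamond s at some successor in {w}.
      At w: \Diamond s is false.
    So \Diamond \Diamond s is false at w.
    At w: \Box \Box q requires \Box q at every successor {w}.
      At w: \Box q is true.
    So \Box \Box q is true at w.
Satisfying worlds: {v, w, x, y, z}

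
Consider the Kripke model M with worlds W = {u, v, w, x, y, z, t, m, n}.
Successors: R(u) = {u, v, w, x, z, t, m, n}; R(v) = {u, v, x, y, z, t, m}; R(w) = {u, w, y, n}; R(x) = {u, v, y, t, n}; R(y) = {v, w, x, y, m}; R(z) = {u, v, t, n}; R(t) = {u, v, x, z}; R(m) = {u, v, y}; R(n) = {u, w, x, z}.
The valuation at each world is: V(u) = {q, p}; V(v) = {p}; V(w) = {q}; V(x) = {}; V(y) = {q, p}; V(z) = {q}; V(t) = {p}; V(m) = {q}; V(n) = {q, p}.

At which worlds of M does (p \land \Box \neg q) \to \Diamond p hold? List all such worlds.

Recall that \Box ψ holds at a world iff ψ holds at every accessible world, and \Diamond ψ holds iff ψ holds at some accessible world.
Let φ = (p \land \Box \neg q) \to \Diamond p. Evaluate φ at each world:
  u (successors {u, v, w, x, z, t, m, n}): φ is true.
  v (successors {u, v, x, y, z, t, m}): φ is true.
  w (successors {u, w, y, n}): φ is true.
  x (successors {u, v, y, t, n}): φ is true.
  y (successors {v, w, x, y, m}): φ is true.
  z (successors {u, v, t, n}): φ is true.
  t (successors {u, v, x, z}): φ is true.
  m (successors {u, v, y}): φ is true.
  n (successors {u, w, x, z}): φ is true.
For instance, at t:
  At t: p \land \Box \neg q is false, \Diamond p is true, so (p \land \Box \neg q) \to \Diamond p is true.
    At t: p is true, \Box \neg q is false, so p \land \Box \neg q is false.
      At t: \Box \neg q requires \neg q at every successor {u, v, x, z}.
        \neg q fails at u, so \Box \neg q is false at t.
    At t: \Diamond p requires p at some successor in {u, v, x, z}.
      p holds at u, so \Diamond p is true at t.
Satisfying worlds: {u, v, w, x, y, z, t, m, n}

u, v, w, x, y, z, t, m, n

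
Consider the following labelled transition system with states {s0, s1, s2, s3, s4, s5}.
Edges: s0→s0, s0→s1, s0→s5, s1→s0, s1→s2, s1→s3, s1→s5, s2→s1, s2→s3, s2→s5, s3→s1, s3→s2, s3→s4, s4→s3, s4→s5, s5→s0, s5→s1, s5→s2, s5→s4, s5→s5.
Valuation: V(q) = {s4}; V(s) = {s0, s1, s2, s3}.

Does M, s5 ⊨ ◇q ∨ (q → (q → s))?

Yes

At s5: ◇q is true, q → (q → s) is true, so ◇q ∨ (q → (q → s)) is true.
  At s5: ◇q requires q at some successor in {s0, s1, s2, s4, s5}.
    q holds at s4, so ◇q is true at s5.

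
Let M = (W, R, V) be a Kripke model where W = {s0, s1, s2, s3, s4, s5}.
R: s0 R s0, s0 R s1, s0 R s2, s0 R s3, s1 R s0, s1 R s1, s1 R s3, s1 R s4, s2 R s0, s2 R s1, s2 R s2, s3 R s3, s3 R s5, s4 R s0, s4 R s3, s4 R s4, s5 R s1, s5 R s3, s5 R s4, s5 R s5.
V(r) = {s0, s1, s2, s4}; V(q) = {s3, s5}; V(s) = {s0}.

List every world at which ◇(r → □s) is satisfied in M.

s0, s1, s3, s4, s5

Recall that □ψ holds at a world iff ψ holds at every accessible world, and ◇ψ holds iff ψ holds at some accessible world.
Let φ = ◇(r → □s). Evaluate φ at each world:
  s0 (successors {s0, s1, s2, s3}): φ is true.
  s1 (successors {s0, s1, s3, s4}): φ is true.
  s2 (successors {s0, s1, s2}): φ is false.
  s3 (successors {s3, s5}): φ is true.
  s4 (successors {s0, s3, s4}): φ is true.
  s5 (successors {s1, s3, s4, s5}): φ is true.
For instance, at s1:
  At s1: ◇(r → □s) requires r → □s at some successor in {s0, s1, s3, s4}.
    r → □s holds at s3, so ◇(r → □s) is true at s1.
      At s3: r is false, □s is false, so r → □s is true.
Satisfying worlds: {s0, s1, s3, s4, s5}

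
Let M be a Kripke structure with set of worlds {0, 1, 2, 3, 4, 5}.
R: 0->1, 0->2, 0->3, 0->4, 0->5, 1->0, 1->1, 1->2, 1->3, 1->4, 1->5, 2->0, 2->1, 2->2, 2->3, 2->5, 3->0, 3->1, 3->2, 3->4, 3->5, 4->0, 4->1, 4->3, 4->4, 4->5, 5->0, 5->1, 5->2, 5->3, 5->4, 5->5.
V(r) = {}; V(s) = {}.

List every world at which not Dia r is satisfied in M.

Let φ = not Dia r. Evaluate φ at each world:
  0 (successors {1, 2, 3, 4, 5}): φ is true.
  1 (successors {0, 1, 2, 3, 4, 5}): φ is true.
  2 (successors {0, 1, 2, 3, 5}): φ is true.
  3 (successors {0, 1, 2, 4, 5}): φ is true.
  4 (successors {0, 1, 3, 4, 5}): φ is true.
  5 (successors {0, 1, 2, 3, 4, 5}): φ is true.
For instance, at 4:
  At 4: Dia r is false, so not Dia r is true.
    At 4: Dia r requires r at some successor in {0, 1, 3, 4, 5}.
      At 0: r is false.
      At 1: r is false.
      At 3: r is false.
      At 4: r is false.
      At 5: r is false.
    So Dia r is false at 4.
Satisfying worlds: {0, 1, 2, 3, 4, 5}

0, 1, 2, 3, 4, 5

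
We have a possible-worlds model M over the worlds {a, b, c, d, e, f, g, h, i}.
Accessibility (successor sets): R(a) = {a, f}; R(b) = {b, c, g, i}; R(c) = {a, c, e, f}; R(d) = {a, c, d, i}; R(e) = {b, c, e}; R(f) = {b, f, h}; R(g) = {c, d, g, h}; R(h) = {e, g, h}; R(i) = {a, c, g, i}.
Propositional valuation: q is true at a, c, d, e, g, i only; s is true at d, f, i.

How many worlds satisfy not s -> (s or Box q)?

3

Let φ = not s -> (s or Box q). Evaluate φ at each world:
  a (successors {a, f}): φ is false.
  b (successors {b, c, g, i}): φ is false.
  c (successors {a, c, e, f}): φ is false.
  d (successors {a, c, d, i}): φ is true.
  e (successors {b, c, e}): φ is false.
  f (successors {b, f, h}): φ is true.
  g (successors {c, d, g, h}): φ is false.
  h (successors {e, g, h}): φ is false.
  i (successors {a, c, g, i}): φ is true.
For instance, at c:
  At c: not s is true, s or Box q is false, so not s -> (s or Box q) is false.
    At c: s is false, Box q is false, so s or Box q is false.
      At c: Box q requires q at every successor {a, c, e, f}.
        q fails at f, so Box q is false at c.
Satisfying worlds: {d, f, i}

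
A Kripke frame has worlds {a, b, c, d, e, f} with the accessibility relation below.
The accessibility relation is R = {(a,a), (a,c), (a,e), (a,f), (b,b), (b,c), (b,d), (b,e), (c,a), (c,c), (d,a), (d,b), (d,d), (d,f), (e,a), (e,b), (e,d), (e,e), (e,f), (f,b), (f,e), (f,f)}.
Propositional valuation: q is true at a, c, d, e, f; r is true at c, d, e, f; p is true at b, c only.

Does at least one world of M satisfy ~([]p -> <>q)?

Let φ = ~([]p -> <>q). Evaluate φ at each world:
  a (successors {a, c, e, f}): φ is false.
  b (successors {b, c, d, e}): φ is false.
  c (successors {a, c}): φ is false.
  d (successors {a, b, d, f}): φ is false.
  e (successors {a, b, d, e, f}): φ is false.
  f (successors {b, e, f}): φ is false.
For instance, at f:
  At f: []p -> <>q is true, so ~([]p -> <>q) is false.
    At f: []p is false, <>q is true, so []p -> <>q is true.
      At f: []p requires p at every successor {b, e, f}.
        p fails at e, so []p is false at f.
      At f: <>q requires q at some successor in {b, e, f}.
        q holds at e, so <>q is true at f.

No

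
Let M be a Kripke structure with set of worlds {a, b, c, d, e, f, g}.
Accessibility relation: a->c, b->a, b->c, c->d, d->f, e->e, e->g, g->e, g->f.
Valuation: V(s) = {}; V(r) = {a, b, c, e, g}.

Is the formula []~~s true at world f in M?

At f: no accessible worlds, so []~~s holds vacuously.

Yes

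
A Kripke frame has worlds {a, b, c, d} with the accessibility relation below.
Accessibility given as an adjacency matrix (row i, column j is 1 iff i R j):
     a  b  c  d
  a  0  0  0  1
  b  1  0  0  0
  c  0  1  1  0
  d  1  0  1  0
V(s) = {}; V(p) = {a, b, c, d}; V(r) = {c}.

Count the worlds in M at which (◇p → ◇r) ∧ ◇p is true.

Let φ = (◇p → ◇r) ∧ ◇p. Evaluate φ at each world:
  a (successors {d}): φ is false.
  b (successors {a}): φ is false.
  c (successors {b, c}): φ is true.
  d (successors {a, c}): φ is true.
For instance, at a:
  At a: ◇p → ◇r is false, ◇p is true, so (◇p → ◇r) ∧ ◇p is false.
    At a: ◇p is true, ◇r is false, so ◇p → ◇r is false.
      At a: ◇p requires p at some successor in {d}.
        p holds at d, so ◇p is true at a.
      At a: ◇r requires r at some successor in {d}.
        At d: r is false.
      So ◇r is false at a.
    At a: ◇p requires p at some successor in {d}.
      p holds at d, so ◇p is true at a.
Satisfying worlds: {c, d}

2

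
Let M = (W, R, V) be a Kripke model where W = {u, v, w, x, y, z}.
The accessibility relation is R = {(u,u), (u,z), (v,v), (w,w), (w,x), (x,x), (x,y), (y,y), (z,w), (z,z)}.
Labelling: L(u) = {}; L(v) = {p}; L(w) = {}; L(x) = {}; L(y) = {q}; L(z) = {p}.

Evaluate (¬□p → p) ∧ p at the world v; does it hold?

Yes

Recall that □ψ holds at a world iff ψ holds at every accessible world, and ◇ψ holds iff ψ holds at some accessible world.
At v: ¬□p → p is true, p is true, so (¬□p → p) ∧ p is true.
  At v: ¬□p is false, p is true, so ¬□p → p is true.
    At v: □p is true, so ¬□p is false.
      At v: □p requires p at every successor {v}.
        At v: p is true.
      So □p is true at v.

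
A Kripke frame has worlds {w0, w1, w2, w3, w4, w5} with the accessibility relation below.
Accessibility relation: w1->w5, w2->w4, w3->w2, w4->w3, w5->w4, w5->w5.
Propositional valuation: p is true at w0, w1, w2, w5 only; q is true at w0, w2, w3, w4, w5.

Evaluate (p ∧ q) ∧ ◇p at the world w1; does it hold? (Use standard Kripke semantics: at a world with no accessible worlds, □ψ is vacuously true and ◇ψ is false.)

Recall that ◇ψ holds at a world iff ψ holds at some accessible world.
At w1: p ∧ q is false, ◇p is true, so (p ∧ q) ∧ ◇p is false.
  At w1: ◇p requires p at some successor in {w5}.
    p holds at w5, so ◇p is true at w1.

No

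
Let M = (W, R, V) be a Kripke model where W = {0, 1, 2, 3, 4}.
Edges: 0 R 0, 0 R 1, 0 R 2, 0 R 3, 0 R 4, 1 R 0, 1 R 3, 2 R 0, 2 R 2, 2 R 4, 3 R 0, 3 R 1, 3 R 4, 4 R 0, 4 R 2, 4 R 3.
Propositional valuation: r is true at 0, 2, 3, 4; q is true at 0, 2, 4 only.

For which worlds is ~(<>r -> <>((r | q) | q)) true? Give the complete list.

none

Let φ = ~(<>r -> <>((r | q) | q)). Evaluate φ at each world:
  0 (successors {0, 1, 2, 3, 4}): φ is false.
  1 (successors {0, 3}): φ is false.
  2 (successors {0, 2, 4}): φ is false.
  3 (successors {0, 1, 4}): φ is false.
  4 (successors {0, 2, 3}): φ is false.
For instance, at 3:
  At 3: <>r -> <>((r | q) | q) is true, so ~(<>r -> <>((r | q) | q)) is false.
    At 3: <>r is true, <>((r | q) | q) is true, so <>r -> <>((r | q) | q) is true.
      At 3: <>r requires r at some successor in {0, 1, 4}.
        r holds at 0, so <>r is true at 3.
      At 3: <>((r | q) | q) requires (r | q) | q at some successor in {0, 1, 4}.
        (r | q) | q holds at 0, so <>((r | q) | q) is true at 3.
Satisfying worlds: none.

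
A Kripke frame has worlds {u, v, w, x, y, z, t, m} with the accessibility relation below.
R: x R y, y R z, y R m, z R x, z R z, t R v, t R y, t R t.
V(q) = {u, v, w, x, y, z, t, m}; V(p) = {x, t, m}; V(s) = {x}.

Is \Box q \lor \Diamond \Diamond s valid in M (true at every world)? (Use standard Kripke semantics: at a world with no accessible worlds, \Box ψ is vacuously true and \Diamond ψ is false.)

Let φ = \Box q \lor \Diamond \Diamond s. Evaluate φ at each world:
  u (successors ∅): φ is true.
  v (successors ∅): φ is true.
  w (successors ∅): φ is true.
  x (successors {y}): φ is true.
  y (successors {z, m}): φ is true.
  z (successors {x, z}): φ is true.
  t (successors {v, y, t}): φ is true.
  m (successors ∅): φ is true.
For instance, at z:
  At z: \Box q is true, \Diamond \Diamond s is true, so \Box q \lor \Diamond \Diamond s is true.
    At z: \Box q requires q at every successor {x, z}.
      At x: q is true.
      At z: q is true.
    So \Box q is true at z.
    At z: \Diamond \Diamond s requires \Diamond s at some successor in {x, z}.
      \Diamond s holds at z, so \Diamond \Diamond s is true at z.

Yes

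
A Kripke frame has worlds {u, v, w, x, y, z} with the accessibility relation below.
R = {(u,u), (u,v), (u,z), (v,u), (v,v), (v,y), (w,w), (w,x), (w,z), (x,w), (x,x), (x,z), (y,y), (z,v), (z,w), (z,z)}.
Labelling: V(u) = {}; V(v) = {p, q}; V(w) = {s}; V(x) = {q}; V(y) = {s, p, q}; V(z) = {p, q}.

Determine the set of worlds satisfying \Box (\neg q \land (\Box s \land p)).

none

Let φ = \Box (\neg q \land (\Box s \land p)). Evaluate φ at each world:
  u (successors {u, v, z}): φ is false.
  v (successors {u, v, y}): φ is false.
  w (successors {w, x, z}): φ is false.
  x (successors {w, x, z}): φ is false.
  y (successors {y}): φ is false.
  z (successors {v, w, z}): φ is false.
For instance, at x:
  At x: \Box (\neg q \land (\Box s \land p)) requires \neg q \land (\Box s \land p) at every successor {w, x, z}.
    \neg q \land (\Box s \land p) fails at w, so \Box (\neg q \land (\Box s \land p)) is false at x.
      At w: \neg q is true, \Box s \land p is false, so \neg q \land (\Box s \land p) is false.
Satisfying worlds: none.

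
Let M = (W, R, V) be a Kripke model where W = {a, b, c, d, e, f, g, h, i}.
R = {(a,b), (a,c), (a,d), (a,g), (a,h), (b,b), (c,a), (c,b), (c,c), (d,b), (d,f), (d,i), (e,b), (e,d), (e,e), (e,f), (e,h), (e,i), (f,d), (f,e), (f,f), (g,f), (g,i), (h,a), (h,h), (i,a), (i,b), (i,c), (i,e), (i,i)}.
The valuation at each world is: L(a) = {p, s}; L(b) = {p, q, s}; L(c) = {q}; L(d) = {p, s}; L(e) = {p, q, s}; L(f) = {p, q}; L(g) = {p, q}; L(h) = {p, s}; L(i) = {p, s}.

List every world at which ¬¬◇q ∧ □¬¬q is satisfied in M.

b

Let φ = ¬¬◇q ∧ □¬¬q. Evaluate φ at each world:
  a (successors {b, c, d, g, h}): φ is false.
  b (successors {b}): φ is true.
  c (successors {a, b, c}): φ is false.
  d (successors {b, f, i}): φ is false.
  e (successors {b, d, e, f, h, i}): φ is false.
  f (successors {d, e, f}): φ is false.
  g (successors {f, i}): φ is false.
  h (successors {a, h}): φ is false.
  i (successors {a, b, c, e, i}): φ is false.
For instance, at b:
  At b: ¬¬◇q is true, □¬¬q is true, so ¬¬◇q ∧ □¬¬q is true.
    At b: ¬◇q is false, so ¬¬◇q is true.
      At b: ◇q is true, so ¬◇q is false.
    At b: □¬¬q requires ¬¬q at every successor {b}.
      At b: ¬¬q is true.
    So □¬¬q is true at b.
Satisfying worlds: {b}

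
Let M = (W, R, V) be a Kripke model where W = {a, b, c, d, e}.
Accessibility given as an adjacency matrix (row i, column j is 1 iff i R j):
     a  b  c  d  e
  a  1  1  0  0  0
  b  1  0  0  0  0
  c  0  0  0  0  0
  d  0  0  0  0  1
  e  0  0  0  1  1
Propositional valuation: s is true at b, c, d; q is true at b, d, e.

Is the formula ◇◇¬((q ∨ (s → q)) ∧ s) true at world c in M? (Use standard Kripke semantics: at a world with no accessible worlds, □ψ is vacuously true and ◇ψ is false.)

At c: no accessible worlds, so ◇◇¬((q ∨ (s → q)) ∧ s) is false.

No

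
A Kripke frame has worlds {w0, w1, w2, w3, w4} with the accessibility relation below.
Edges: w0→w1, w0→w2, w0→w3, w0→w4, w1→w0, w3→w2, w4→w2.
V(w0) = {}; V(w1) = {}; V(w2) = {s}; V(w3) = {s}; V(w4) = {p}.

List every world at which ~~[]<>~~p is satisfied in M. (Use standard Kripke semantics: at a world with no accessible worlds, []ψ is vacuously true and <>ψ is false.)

w1, w2

Let φ = ~~[]<>~~p. Evaluate φ at each world:
  w0 (successors {w1, w2, w3, w4}): φ is false.
  w1 (successors {w0}): φ is true.
  w2 (successors ∅): φ is true.
  w3 (successors {w2}): φ is false.
  w4 (successors {w2}): φ is false.
For instance, at w0:
  At w0: ~[]<>~~p is true, so ~~[]<>~~p is false.
    At w0: []<>~~p is false, so ~[]<>~~p is true.
      At w0: []<>~~p requires <>~~p at every successor {w1, w2, w3, w4}.
        <>~~p fails at w1, so []<>~~p is false at w0.
Satisfying worlds: {w1, w2}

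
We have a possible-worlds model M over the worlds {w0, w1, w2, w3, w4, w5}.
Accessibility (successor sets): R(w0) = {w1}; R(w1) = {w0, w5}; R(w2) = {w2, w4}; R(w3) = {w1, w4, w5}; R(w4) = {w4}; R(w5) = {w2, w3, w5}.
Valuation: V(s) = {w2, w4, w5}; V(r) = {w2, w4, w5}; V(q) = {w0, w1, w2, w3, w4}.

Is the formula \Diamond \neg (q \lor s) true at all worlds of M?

Let φ = \Diamond \neg (q \lor s). Evaluate φ at each world:
  w0 (successors {w1}): φ is false.
  w1 (successors {w0, w5}): φ is false.
  w2 (successors {w2, w4}): φ is false.
  w3 (successors {w1, w4, w5}): φ is false.
  w4 (successors {w4}): φ is false.
  w5 (successors {w2, w3, w5}): φ is false.
Detail at w0 (counterexample):
  At w0: \Diamond \neg (q \lor s) requires \neg (q \lor s) at some successor in {w1}.
    At w1: \neg (q \lor s) is false.
  So \Diamond \neg (q \lor s) is false at w0.

No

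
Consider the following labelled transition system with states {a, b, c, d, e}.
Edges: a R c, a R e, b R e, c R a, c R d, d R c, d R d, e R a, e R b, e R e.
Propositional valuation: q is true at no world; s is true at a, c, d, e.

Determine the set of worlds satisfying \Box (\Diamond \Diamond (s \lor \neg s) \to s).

Recall that \Box ψ holds at a world iff ψ holds at every accessible world, and \Diamond ψ holds iff ψ holds at some accessible world.
Let φ = \Box (\Diamond \Diamond (s \lor \neg s) \to s). Evaluate φ at each world:
  a (successors {c, e}): φ is true.
  b (successors {e}): φ is true.
  c (successors {a, d}): φ is true.
  d (successors {c, d}): φ is true.
  e (successors {a, b, e}): φ is false.
For instance, at b:
  At b: \Box (\Diamond \Diamond (s \lor \neg s) \to s) requires \Diamond \Diamond (s \lor \neg s) \to s at every successor {e}.
      At e: \Diamond \Diamond (s \lor \neg s) is true, s is true, so \Diamond \Diamond (s \lor \neg s) \to s is true.
  So \Box (\Diamond \Diamond (s \lor \neg s) \to s) is true at b.
Satisfying worlds: {a, b, c, d}

a, b, c, d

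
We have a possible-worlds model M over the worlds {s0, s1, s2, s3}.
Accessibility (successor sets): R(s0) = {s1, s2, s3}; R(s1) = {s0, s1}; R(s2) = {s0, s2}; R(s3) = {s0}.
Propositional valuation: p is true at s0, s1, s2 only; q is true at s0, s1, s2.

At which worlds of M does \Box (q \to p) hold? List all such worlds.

s0, s1, s2, s3

Recall that \Box ψ holds at a world iff ψ holds at every accessible world, and \Diamond ψ holds iff ψ holds at some accessible world.
Let φ = \Box (q \to p). Evaluate φ at each world:
  s0 (successors {s1, s2, s3}): φ is true.
  s1 (successors {s0, s1}): φ is true.
  s2 (successors {s0, s2}): φ is true.
  s3 (successors {s0}): φ is true.
For instance, at s0:
  At s0: \Box (q \to p) requires q \to p at every successor {s1, s2, s3}.
    At s1: q \to p is true.
    At s2: q \to p is true.
    At s3: q \to p is true.
  So \Box (q \to p) is true at s0.
Satisfying worlds: {s0, s1, s2, s3}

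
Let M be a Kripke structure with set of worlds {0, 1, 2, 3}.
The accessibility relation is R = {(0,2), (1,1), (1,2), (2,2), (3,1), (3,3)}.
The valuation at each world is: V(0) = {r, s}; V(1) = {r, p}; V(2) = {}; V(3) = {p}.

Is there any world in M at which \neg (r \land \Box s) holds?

Yes

Recall that \Box ψ holds at a world iff ψ holds at every accessible world, and \Diamond ψ holds iff ψ holds at some accessible world.
Let φ = \neg (r \land \Box s). Evaluate φ at each world:
  0 (successors {2}): φ is true.
  1 (successors {1, 2}): φ is true.
  2 (successors {2}): φ is true.
  3 (successors {1, 3}): φ is true.
Detail at 0 (witness):
  At 0: r \land \Box s is false, so \neg (r \land \Box s) is true.
    At 0: r is true, \Box s is false, so r \land \Box s is false.
      At 0: \Box s requires s at every successor {2}.
        s fails at 2, so \Box s is false at 0.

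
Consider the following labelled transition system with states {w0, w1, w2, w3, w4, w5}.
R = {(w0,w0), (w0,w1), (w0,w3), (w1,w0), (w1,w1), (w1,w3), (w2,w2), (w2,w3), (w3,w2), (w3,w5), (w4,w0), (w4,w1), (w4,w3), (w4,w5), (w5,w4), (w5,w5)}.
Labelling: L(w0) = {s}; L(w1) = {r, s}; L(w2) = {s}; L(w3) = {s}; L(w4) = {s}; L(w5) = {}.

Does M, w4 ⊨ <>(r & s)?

At w4: <>(r & s) requires r & s at some successor in {w0, w1, w3, w5}.
  r & s holds at w1, so <>(r & s) is true at w4.

Yes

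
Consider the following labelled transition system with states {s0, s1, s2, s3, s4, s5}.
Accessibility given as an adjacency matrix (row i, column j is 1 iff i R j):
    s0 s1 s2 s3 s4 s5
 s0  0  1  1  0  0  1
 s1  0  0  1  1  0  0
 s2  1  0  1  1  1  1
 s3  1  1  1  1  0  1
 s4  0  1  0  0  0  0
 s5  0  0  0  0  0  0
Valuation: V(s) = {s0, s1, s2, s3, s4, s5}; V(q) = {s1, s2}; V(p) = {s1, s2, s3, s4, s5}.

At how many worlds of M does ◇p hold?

5

Let φ = ◇p. Evaluate φ at each world:
  s0 (successors {s1, s2, s5}): φ is true.
  s1 (successors {s2, s3}): φ is true.
  s2 (successors {s0, s2, s3, s4, s5}): φ is true.
  s3 (successors {s0, s1, s2, s3, s5}): φ is true.
  s4 (successors {s1}): φ is true.
  s5 (successors ∅): φ is false.
For instance, at s4:
  At s4: ◇p requires p at some successor in {s1}.
    p holds at s1, so ◇p is true at s4.
Satisfying worlds: {s0, s1, s2, s3, s4}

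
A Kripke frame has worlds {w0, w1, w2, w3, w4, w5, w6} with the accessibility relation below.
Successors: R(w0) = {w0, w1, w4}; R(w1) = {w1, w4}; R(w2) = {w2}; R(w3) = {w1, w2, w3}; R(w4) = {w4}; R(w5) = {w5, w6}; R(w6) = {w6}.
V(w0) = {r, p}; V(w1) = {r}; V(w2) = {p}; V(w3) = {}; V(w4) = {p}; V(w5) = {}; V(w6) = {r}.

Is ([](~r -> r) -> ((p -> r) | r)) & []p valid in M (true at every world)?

No

Let φ = ([](~r -> r) -> ((p -> r) | r)) & []p. Evaluate φ at each world:
  w0 (successors {w0, w1, w4}): φ is false.
  w1 (successors {w1, w4}): φ is false.
  w2 (successors {w2}): φ is true.
  w3 (successors {w1, w2, w3}): φ is false.
  w4 (successors {w4}): φ is true.
  w5 (successors {w5, w6}): φ is false.
  w6 (successors {w6}): φ is false.
Detail at w0 (counterexample):
  At w0: [](~r -> r) -> ((p -> r) | r) is true, []p is false, so ([](~r -> r) -> ((p -> r) | r)) & []p is false.
    At w0: [](~r -> r) is false, (p -> r) | r is true, so [](~r -> r) -> ((p -> r) | r) is true.
      At w0: [](~r -> r) requires ~r -> r at every successor {w0, w1, w4}.
        ~r -> r fails at w4, so [](~r -> r) is false at w0.
    At w0: []p requires p at every successor {w0, w1, w4}.
      p fails at w1, so []p is false at w0.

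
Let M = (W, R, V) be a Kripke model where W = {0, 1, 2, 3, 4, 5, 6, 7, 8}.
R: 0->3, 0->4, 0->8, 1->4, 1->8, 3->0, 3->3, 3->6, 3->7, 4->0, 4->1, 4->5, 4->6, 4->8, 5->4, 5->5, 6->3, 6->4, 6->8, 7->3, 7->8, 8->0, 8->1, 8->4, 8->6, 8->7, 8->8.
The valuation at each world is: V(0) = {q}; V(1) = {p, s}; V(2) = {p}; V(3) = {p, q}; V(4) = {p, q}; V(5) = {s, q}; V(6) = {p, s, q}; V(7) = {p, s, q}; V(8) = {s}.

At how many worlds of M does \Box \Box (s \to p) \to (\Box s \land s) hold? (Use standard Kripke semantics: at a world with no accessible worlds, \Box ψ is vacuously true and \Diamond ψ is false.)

8

Recall that \Box ψ holds at a world iff ψ holds at every accessible world, and \Diamond ψ holds iff ψ holds at some accessible world.
Let φ = \Box \Box (s \to p) \to (\Box s \land s). Evaluate φ at each world:
  0 (successors {3, 4, 8}): φ is true.
  1 (successors {4, 8}): φ is true.
  2 (successors ∅): φ is false.
  3 (successors {0, 3, 6, 7}): φ is true.
  4 (successors {0, 1, 5, 6, 8}): φ is true.
  5 (successors {4, 5}): φ is true.
  6 (successors {3, 4, 8}): φ is true.
  7 (successors {3, 8}): φ is true.
  8 (successors {0, 1, 4, 6, 7, 8}): φ is true.
For instance, at 8:
  At 8: \Box \Box (s \to p) is false, \Box s \land s is false, so \Box \Box (s \to p) \to (\Box s \land s) is true.
    At 8: \Box \Box (s \to p) requires \Box (s \to p) at every successor {0, 1, 4, 6, 7, 8}.
      \Box (s \to p) fails at 0, so \Box \Box (s \to p) is false at 8.
    At 8: \Box s is false, s is true, so \Box s \land s is false.
      At 8: \Box s requires s at every successor {0, 1, 4, 6, 7, 8}.
        s fails at 0, so \Box s is false at 8.
Satisfying worlds: {0, 1, 3, 4, 5, 6, 7, 8}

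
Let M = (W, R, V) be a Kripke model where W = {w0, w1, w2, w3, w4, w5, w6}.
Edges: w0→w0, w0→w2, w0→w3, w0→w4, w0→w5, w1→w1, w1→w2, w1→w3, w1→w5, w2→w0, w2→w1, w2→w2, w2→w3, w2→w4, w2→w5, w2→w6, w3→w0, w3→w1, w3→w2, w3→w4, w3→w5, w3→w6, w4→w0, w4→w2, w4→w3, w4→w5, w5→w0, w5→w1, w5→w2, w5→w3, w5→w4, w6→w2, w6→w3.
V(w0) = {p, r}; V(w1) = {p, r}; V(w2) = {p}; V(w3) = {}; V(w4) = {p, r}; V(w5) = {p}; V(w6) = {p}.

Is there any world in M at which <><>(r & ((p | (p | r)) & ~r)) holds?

Let φ = <><>(r & ((p | (p | r)) & ~r)). Evaluate φ at each world:
  w0 (successors {w0, w2, w3, w4, w5}): φ is false.
  w1 (successors {w1, w2, w3, w5}): φ is false.
  w2 (successors {w0, w1, w2, w3, w4, w5, w6}): φ is false.
  w3 (successors {w0, w1, w2, w4, w5, w6}): φ is false.
  w4 (successors {w0, w2, w3, w5}): φ is false.
  w5 (successors {w0, w1, w2, w3, w4}): φ is false.
  w6 (successors {w2, w3}): φ is false.
For instance, at w4:
  At w4: <><>(r & ((p | (p | r)) & ~r)) requires <>(r & ((p | (p | r)) & ~r)) at some successor in {w0, w2, w3, w5}.
    At w0: <>(r & ((p | (p | r)) & ~r)) is false.
    At w2: <>(r & ((p | (p | r)) & ~r)) is false.
    At w3: <>(r & ((p | (p | r)) & ~r)) is false.
    At w5: <>(r & ((p | (p | r)) & ~r)) is false.
  So <><>(r & ((p | (p | r)) & ~r)) is false at w4.

No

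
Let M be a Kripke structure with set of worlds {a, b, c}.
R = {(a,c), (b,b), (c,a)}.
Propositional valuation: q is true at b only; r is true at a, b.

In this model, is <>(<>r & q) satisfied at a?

No

At a: <>(<>r & q) requires <>r & q at some successor in {c}.
  At c: <>r & q is false.
So <>(<>r & q) is false at a.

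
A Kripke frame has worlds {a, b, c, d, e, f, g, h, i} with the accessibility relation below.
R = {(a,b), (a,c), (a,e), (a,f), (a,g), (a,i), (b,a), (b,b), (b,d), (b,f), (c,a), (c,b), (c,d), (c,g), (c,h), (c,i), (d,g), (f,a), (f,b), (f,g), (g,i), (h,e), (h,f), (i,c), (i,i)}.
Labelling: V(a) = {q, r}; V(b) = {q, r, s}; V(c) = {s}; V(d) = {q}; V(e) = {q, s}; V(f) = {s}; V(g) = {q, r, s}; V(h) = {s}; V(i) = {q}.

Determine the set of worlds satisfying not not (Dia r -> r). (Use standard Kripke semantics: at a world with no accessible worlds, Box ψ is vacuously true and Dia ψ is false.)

a, b, e, g, h, i

Let φ = not not (Dia r -> r). Evaluate φ at each world:
  a (successors {b, c, e, f, g, i}): φ is true.
  b (successors {a, b, d, f}): φ is true.
  c (successors {a, b, d, g, h, i}): φ is false.
  d (successors {g}): φ is false.
  e (successors ∅): φ is true.
  f (successors {a, b, g}): φ is false.
  g (successors {i}): φ is true.
  h (successors {e, f}): φ is true.
  i (successors {c, i}): φ is true.
For instance, at g:
  At g: not (Dia r -> r) is false, so not not (Dia r -> r) is true.
    At g: Dia r -> r is true, so not (Dia r -> r) is false.
      At g: Dia r is false, r is true, so Dia r -> r is true.
Satisfying worlds: {a, b, e, g, h, i}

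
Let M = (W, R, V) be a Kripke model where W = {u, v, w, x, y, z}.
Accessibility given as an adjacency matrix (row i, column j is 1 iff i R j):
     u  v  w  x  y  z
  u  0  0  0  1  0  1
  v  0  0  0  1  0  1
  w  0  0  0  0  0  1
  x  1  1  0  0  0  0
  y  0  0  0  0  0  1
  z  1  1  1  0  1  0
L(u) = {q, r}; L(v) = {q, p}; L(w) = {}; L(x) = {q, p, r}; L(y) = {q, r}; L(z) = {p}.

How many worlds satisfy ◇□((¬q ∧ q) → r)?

Let φ = ◇□((¬q ∧ q) → r). Evaluate φ at each world:
  u (successors {x, z}): φ is true.
  v (successors {x, z}): φ is true.
  w (successors {z}): φ is true.
  x (successors {u, v}): φ is true.
  y (successors {z}): φ is true.
  z (successors {u, v, w, y}): φ is true.
For instance, at v:
  At v: ◇□((¬q ∧ q) → r) requires □((¬q ∧ q) → r) at some successor in {x, z}.
    □((¬q ∧ q) → r) holds at x, so ◇□((¬q ∧ q) → r) is true at v.
      At x: □((¬q ∧ q) → r) requires (¬q ∧ q) → r at every successor {u, v}.
        At u: (¬q ∧ q) → r is true.
        At v: (¬q ∧ q) → r is true.
      So □((¬q ∧ q) → r) is true at x.
Satisfying worlds: {u, v, w, x, y, z}

6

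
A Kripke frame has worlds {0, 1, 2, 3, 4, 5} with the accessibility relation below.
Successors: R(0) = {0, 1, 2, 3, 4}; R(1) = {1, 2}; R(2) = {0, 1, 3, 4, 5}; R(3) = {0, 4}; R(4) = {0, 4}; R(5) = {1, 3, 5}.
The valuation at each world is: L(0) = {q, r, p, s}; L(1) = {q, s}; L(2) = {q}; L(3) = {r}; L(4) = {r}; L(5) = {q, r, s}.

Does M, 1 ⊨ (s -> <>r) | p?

Recall that <>ψ holds at a world iff ψ holds at some accessible world.
At 1: s -> <>r is false, p is false, so (s -> <>r) | p is false.
  At 1: s is true, <>r is false, so s -> <>r is false.
    At 1: <>r requires r at some successor in {1, 2}.
      At 1: r is false.
      At 2: r is false.
    So <>r is false at 1.

No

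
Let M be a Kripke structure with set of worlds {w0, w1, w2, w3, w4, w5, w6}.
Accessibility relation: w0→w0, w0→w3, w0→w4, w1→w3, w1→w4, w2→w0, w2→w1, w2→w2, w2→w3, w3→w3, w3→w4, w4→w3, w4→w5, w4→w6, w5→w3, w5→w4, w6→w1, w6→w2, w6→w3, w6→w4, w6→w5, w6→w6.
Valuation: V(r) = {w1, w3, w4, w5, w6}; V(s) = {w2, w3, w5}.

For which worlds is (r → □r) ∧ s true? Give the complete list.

Recall that □ψ holds at a world iff ψ holds at every accessible world, and ◇ψ holds iff ψ holds at some accessible world.
Let φ = (r → □r) ∧ s. Evaluate φ at each world:
  w0 (successors {w0, w3, w4}): φ is false.
  w1 (successors {w3, w4}): φ is false.
  w2 (successors {w0, w1, w2, w3}): φ is true.
  w3 (successors {w3, w4}): φ is true.
  w4 (successors {w3, w5, w6}): φ is false.
  w5 (successors {w3, w4}): φ is true.
  w6 (successors {w1, w2, w3, w4, w5, w6}): φ is false.
For instance, at w5:
  At w5: r → □r is true, s is true, so (r → □r) ∧ s is true.
    At w5: r is true, □r is true, so r → □r is true.
      At w5: □r requires r at every successor {w3, w4}.
        At w3: r is true.
        At w4: r is true.
      So □r is true at w5.
Satisfying worlds: {w2, w3, w5}

w2, w3, w5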